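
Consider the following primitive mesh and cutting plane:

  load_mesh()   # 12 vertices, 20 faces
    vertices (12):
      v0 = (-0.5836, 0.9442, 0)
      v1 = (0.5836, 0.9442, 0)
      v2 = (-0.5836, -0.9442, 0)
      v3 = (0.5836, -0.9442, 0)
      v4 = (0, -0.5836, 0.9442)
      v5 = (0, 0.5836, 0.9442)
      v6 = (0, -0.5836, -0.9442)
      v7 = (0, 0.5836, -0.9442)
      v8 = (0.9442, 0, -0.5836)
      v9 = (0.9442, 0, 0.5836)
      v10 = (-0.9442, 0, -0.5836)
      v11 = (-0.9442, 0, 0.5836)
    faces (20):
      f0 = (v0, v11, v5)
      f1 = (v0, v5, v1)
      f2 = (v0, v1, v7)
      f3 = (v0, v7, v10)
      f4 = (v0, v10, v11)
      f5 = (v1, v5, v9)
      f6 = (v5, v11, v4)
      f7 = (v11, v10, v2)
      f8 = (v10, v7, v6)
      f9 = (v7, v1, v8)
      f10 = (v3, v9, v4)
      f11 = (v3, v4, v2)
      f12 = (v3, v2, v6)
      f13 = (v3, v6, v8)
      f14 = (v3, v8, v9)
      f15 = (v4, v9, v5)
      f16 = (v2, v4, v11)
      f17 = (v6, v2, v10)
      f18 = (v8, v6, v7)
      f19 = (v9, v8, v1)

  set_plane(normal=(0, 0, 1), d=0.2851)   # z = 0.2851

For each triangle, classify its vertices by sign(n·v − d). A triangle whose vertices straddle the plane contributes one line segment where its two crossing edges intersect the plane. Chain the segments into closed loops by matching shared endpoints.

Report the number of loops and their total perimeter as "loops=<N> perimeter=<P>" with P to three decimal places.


loops=1 perimeter=5.691

Straddling triangles (10 of 20):
  (v0,v11,v5) [-++] → (-0.75976, 0.48294, 0.2851)–(-0.407383, 0.835317, 0.2851)  len=0.4983
  (v0,v5,v1) [-+-] → (-0.407383, 0.835317, 0.2851)–(0.407383, 0.835317, 0.2851)  len=0.8148
  (v0,v10,v11) [--+] → (-0.9442, 0, 0.2851)–(-0.75976, 0.48294, 0.2851)  len=0.5170
  (v1,v5,v9) [-++] → (0.407383, 0.835317, 0.2851)–(0.75976, 0.48294, 0.2851)  len=0.4983
  (v11,v10,v2) [+--] → (-0.9442, 0, 0.2851)–(-0.75976, -0.48294, 0.2851)  len=0.5170
  (v3,v9,v4) [-++] → (0.75976, -0.48294, 0.2851)–(0.407383, -0.835317, 0.2851)  len=0.4983
  (v3,v4,v2) [-+-] → (0.407383, -0.835317, 0.2851)–(-0.407383, -0.835317, 0.2851)  len=0.8148
  (v3,v8,v9) [--+] → (0.9442, 0, 0.2851)–(0.75976, -0.48294, 0.2851)  len=0.5170
  (v2,v4,v11) [-++] → (-0.407383, -0.835317, 0.2851)–(-0.75976, -0.48294, 0.2851)  len=0.4983
  (v9,v8,v1) [+--] → (0.9442, 0, 0.2851)–(0.75976, 0.48294, 0.2851)  len=0.5170

Chained into 1 loop(s):
  loop 1: 10 segments, perimeter = 5.6907
Total perimeter = 5.691


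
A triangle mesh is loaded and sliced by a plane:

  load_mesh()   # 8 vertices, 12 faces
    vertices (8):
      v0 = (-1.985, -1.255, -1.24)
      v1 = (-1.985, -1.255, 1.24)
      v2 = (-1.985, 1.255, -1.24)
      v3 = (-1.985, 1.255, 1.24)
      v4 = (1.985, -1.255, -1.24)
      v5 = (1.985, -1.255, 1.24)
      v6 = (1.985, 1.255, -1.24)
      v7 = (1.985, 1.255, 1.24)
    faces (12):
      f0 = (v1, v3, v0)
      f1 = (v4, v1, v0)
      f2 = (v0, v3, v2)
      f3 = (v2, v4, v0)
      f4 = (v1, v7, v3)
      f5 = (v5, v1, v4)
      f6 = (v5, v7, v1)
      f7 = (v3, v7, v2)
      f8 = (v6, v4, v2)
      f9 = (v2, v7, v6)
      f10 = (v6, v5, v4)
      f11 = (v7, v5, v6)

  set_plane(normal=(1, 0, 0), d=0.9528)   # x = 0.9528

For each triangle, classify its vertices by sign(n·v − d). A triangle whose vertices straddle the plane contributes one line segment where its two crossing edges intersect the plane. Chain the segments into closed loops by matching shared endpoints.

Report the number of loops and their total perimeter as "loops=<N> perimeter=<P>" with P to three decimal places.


Straddling triangles (8 of 12):
  (v4,v1,v0) [+--] → (0.9528, -1.255, -0.5952)–(0.9528, -1.255, -1.24)  len=0.6448
  (v2,v4,v0) [-+-] → (0.9528, -0.6024, -1.24)–(0.9528, -1.255, -1.24)  len=0.6526
  (v1,v7,v3) [-+-] → (0.9528, 0.6024, 1.24)–(0.9528, 1.255, 1.24)  len=0.6526
  (v5,v1,v4) [+-+] → (0.9528, -1.255, 1.24)–(0.9528, -1.255, -0.5952)  len=1.8352
  (v5,v7,v1) [++-] → (0.9528, 0.6024, 1.24)–(0.9528, -1.255, 1.24)  len=1.8574
  (v3,v7,v2) [-+-] → (0.9528, 1.255, 1.24)–(0.9528, 1.255, 0.5952)  len=0.6448
  (v6,v4,v2) [++-] → (0.9528, -0.6024, -1.24)–(0.9528, 1.255, -1.24)  len=1.8574
  (v2,v7,v6) [-++] → (0.9528, 1.255, 0.5952)–(0.9528, 1.255, -1.24)  len=1.8352

Chained into 1 loop(s):
  loop 1: 8 segments, perimeter = 9.9800
Total perimeter = 9.980

loops=1 perimeter=9.980


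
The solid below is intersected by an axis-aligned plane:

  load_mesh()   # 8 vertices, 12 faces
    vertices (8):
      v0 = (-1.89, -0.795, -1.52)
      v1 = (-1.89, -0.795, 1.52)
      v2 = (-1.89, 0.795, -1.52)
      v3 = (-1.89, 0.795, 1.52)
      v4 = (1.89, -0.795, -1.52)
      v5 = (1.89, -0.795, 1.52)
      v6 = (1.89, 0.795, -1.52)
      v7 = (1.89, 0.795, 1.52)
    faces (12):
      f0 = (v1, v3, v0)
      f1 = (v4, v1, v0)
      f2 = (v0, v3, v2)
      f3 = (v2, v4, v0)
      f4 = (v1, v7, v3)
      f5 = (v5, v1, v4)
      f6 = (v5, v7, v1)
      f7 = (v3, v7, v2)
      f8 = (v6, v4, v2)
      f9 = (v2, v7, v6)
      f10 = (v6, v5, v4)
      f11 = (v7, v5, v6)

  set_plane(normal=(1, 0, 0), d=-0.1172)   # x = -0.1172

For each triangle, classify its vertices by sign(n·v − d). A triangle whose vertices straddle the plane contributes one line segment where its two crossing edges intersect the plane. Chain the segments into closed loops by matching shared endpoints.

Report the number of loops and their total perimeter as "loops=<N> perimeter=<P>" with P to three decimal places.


Straddling triangles (8 of 12):
  (v4,v1,v0) [+--] → (-0.1172, -0.795, 0.0942561)–(-0.1172, -0.795, -1.52)  len=1.6143
  (v2,v4,v0) [-+-] → (-0.1172, 0.0492984, -1.52)–(-0.1172, -0.795, -1.52)  len=0.8443
  (v1,v7,v3) [-+-] → (-0.1172, -0.0492984, 1.52)–(-0.1172, 0.795, 1.52)  len=0.8443
  (v5,v1,v4) [+-+] → (-0.1172, -0.795, 1.52)–(-0.1172, -0.795, 0.0942561)  len=1.4257
  (v5,v7,v1) [++-] → (-0.1172, -0.0492984, 1.52)–(-0.1172, -0.795, 1.52)  len=0.7457
  (v3,v7,v2) [-+-] → (-0.1172, 0.795, 1.52)–(-0.1172, 0.795, -0.0942561)  len=1.6143
  (v6,v4,v2) [++-] → (-0.1172, 0.0492984, -1.52)–(-0.1172, 0.795, -1.52)  len=0.7457
  (v2,v7,v6) [-++] → (-0.1172, 0.795, -0.0942561)–(-0.1172, 0.795, -1.52)  len=1.4257

Chained into 1 loop(s):
  loop 1: 8 segments, perimeter = 9.2600
Total perimeter = 9.260

loops=1 perimeter=9.260


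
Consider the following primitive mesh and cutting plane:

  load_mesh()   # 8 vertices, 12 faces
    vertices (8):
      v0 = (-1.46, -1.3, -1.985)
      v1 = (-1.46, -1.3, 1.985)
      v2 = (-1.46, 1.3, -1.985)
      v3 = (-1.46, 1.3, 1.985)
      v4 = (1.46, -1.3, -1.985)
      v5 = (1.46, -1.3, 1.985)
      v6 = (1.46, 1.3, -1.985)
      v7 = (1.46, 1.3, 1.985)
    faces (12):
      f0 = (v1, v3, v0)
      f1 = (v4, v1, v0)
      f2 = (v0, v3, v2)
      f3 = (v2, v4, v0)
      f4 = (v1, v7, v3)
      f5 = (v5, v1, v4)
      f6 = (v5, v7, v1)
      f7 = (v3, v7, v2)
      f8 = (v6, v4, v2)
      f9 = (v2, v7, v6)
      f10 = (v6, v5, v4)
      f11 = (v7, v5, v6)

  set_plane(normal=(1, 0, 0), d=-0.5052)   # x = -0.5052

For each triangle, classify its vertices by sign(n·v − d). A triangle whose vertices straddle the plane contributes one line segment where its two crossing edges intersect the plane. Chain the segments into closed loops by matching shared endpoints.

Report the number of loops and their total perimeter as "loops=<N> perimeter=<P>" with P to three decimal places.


Straddling triangles (8 of 12):
  (v4,v1,v0) [+--] → (-0.5052, -1.3, 0.686864)–(-0.5052, -1.3, -1.985)  len=2.6719
  (v2,v4,v0) [-+-] → (-0.5052, 0.449836, -1.985)–(-0.5052, -1.3, -1.985)  len=1.7498
  (v1,v7,v3) [-+-] → (-0.5052, -0.449836, 1.985)–(-0.5052, 1.3, 1.985)  len=1.7498
  (v5,v1,v4) [+-+] → (-0.5052, -1.3, 1.985)–(-0.5052, -1.3, 0.686864)  len=1.2981
  (v5,v7,v1) [++-] → (-0.5052, -0.449836, 1.985)–(-0.5052, -1.3, 1.985)  len=0.8502
  (v3,v7,v2) [-+-] → (-0.5052, 1.3, 1.985)–(-0.5052, 1.3, -0.686864)  len=2.6719
  (v6,v4,v2) [++-] → (-0.5052, 0.449836, -1.985)–(-0.5052, 1.3, -1.985)  len=0.8502
  (v2,v7,v6) [-++] → (-0.5052, 1.3, -0.686864)–(-0.5052, 1.3, -1.985)  len=1.2981

Chained into 1 loop(s):
  loop 1: 8 segments, perimeter = 13.1400
Total perimeter = 13.140

loops=1 perimeter=13.140


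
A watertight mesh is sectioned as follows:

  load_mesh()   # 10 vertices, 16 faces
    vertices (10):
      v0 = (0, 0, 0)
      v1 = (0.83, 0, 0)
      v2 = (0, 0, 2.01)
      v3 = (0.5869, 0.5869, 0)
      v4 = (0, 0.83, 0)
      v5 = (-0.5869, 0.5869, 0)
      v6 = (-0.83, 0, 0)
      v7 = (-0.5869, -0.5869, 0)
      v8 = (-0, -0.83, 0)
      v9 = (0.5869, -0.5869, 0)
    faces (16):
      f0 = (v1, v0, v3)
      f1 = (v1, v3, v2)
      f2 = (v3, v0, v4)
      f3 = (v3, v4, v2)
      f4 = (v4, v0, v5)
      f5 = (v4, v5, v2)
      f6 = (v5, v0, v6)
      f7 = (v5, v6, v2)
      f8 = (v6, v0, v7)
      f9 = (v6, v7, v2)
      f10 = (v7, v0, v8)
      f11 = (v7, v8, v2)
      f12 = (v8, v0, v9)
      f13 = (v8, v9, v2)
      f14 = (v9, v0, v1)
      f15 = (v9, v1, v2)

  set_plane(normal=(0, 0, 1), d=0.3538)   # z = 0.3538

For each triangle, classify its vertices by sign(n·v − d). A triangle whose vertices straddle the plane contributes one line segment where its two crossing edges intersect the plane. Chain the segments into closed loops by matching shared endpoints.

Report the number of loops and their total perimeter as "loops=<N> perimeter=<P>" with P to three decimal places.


loops=1 perimeter=4.188

Straddling triangles (8 of 16):
  (v1,v3,v2) [--+] → (0.483594, 0.483594, 0.3538)–(0.683903, 0, 0.3538)  len=0.5234
  (v3,v4,v2) [--+] → (0, 0.683903, 0.3538)–(0.483594, 0.483594, 0.3538)  len=0.5234
  (v4,v5,v2) [--+] → (-0.483594, 0.483594, 0.3538)–(0, 0.683903, 0.3538)  len=0.5234
  (v5,v6,v2) [--+] → (-0.683903, 0, 0.3538)–(-0.483594, 0.483594, 0.3538)  len=0.5234
  (v6,v7,v2) [--+] → (-0.483594, -0.483594, 0.3538)–(-0.683903, 0, 0.3538)  len=0.5234
  (v7,v8,v2) [--+] → (0, -0.683903, 0.3538)–(-0.483594, -0.483594, 0.3538)  len=0.5234
  (v8,v9,v2) [--+] → (0.483594, -0.483594, 0.3538)–(0, -0.683903, 0.3538)  len=0.5234
  (v9,v1,v2) [--+] → (0.683903, 0, 0.3538)–(0.483594, -0.483594, 0.3538)  len=0.5234

Chained into 1 loop(s):
  loop 1: 8 segments, perimeter = 4.1875
Total perimeter = 4.188


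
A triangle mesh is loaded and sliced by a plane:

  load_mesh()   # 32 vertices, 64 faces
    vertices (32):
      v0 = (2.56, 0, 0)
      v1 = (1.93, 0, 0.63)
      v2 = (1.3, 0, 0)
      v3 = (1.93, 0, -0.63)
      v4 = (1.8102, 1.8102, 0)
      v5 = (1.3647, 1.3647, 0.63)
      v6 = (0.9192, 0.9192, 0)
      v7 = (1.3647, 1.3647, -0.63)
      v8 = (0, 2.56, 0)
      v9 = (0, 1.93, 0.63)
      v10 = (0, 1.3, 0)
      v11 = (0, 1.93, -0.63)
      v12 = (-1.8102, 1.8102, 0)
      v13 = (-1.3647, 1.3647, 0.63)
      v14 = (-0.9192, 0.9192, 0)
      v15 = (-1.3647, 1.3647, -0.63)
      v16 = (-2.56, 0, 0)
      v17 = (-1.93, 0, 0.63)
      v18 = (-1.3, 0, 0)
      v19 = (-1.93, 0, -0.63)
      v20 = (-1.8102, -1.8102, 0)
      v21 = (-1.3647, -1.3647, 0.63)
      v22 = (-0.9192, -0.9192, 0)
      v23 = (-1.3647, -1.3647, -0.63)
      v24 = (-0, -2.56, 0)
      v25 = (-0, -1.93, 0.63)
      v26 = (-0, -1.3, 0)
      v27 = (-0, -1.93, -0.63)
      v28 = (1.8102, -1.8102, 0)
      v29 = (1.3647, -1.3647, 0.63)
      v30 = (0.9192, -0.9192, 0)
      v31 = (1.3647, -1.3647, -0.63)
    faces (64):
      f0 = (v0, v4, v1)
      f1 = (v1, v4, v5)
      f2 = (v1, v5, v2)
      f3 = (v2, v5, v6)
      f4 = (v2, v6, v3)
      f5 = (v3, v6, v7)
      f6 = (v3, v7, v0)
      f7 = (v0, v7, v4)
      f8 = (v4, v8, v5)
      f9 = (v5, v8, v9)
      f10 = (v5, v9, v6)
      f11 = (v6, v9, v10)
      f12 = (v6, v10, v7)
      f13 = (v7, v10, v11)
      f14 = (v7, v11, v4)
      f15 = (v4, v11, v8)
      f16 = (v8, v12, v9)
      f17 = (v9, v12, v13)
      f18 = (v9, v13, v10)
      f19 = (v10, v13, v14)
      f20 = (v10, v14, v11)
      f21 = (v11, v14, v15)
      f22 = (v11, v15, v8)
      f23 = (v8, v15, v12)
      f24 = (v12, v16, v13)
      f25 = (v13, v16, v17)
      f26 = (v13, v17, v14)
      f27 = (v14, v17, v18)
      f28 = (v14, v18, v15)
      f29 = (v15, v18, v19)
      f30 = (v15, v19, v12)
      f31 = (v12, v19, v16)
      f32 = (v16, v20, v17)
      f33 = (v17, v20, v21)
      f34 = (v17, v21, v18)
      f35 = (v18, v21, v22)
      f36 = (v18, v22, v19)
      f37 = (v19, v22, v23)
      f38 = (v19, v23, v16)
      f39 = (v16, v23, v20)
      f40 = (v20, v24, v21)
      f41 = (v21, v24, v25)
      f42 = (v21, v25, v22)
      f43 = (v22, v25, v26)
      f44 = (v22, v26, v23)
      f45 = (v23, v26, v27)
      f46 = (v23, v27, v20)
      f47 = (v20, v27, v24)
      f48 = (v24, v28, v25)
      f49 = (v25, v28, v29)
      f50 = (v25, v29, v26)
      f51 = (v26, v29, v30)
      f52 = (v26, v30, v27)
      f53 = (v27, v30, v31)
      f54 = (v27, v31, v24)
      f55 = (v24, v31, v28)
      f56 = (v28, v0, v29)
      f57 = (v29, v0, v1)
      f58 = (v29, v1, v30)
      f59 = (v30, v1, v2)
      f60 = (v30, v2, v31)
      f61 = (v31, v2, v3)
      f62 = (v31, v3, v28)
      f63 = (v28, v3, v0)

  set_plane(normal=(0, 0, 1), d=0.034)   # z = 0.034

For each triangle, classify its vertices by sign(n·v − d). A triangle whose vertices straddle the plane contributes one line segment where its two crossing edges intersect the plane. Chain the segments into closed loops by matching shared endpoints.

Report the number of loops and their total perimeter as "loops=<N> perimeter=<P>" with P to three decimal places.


loops=2 perimeter=23.634

Straddling triangles (32 of 64):
  (v0,v4,v1) [--+] → (1.81667, 1.71251, 0.034)–(2.526, 0, 0.034)  len=1.8536
  (v1,v4,v5) [+-+] → (1.81667, 1.71251, 0.034)–(1.78616, 1.78616, 0.034)  len=0.0797
  (v1,v5,v2) [++-] → (1.30349, 0.0736505, 0.034)–(1.334, 0, 0.034)  len=0.0797
  (v2,v5,v6) [-+-] → (1.30349, 0.0736505, 0.034)–(0.943243, 0.943243, 0.034)  len=0.9413
  (v4,v8,v5) [--+] → (0.0736505, 2.49549, 0.034)–(1.78616, 1.78616, 0.034)  len=1.8536
  (v5,v8,v9) [+-+] → (0.0736505, 2.49549, 0.034)–(0, 2.526, 0.034)  len=0.0797
  (v5,v9,v6) [++-] → (0.869592, 0.973751, 0.034)–(0.943243, 0.943243, 0.034)  len=0.0797
  (v6,v9,v10) [-+-] → (0.869592, 0.973751, 0.034)–(0, 1.334, 0.034)  len=0.9413
  (v8,v12,v9) [--+] → (-1.71251, 1.81667, 0.034)–(0, 2.526, 0.034)  len=1.8536
  (v9,v12,v13) [+-+] → (-1.71251, 1.81667, 0.034)–(-1.78616, 1.78616, 0.034)  len=0.0797
  (v9,v13,v10) [++-] → (-0.0736505, 1.30349, 0.034)–(0, 1.334, 0.034)  len=0.0797
  (v10,v13,v14) [-+-] → (-0.0736505, 1.30349, 0.034)–(-0.943243, 0.943243, 0.034)  len=0.9413
  (v12,v16,v13) [--+] → (-2.49549, 0.0736505, 0.034)–(-1.78616, 1.78616, 0.034)  len=1.8536
  (v13,v16,v17) [+-+] → (-2.49549, 0.0736505, 0.034)–(-2.526, 0, 0.034)  len=0.0797
  (v13,v17,v14) [++-] → (-0.973751, 0.869592, 0.034)–(-0.943243, 0.943243, 0.034)  len=0.0797
  (v14,v17,v18) [-+-] → (-0.973751, 0.869592, 0.034)–(-1.334, 0, 0.034)  len=0.9413
  (v16,v20,v17) [--+] → (-1.81667, -1.71251, 0.034)–(-2.526, 0, 0.034)  len=1.8536
  (v17,v20,v21) [+-+] → (-1.81667, -1.71251, 0.034)–(-1.78616, -1.78616, 0.034)  len=0.0797
  (v17,v21,v18) [++-] → (-1.30349, -0.0736505, 0.034)–(-1.334, 0, 0.034)  len=0.0797
  (v18,v21,v22) [-+-] → (-1.30349, -0.0736505, 0.034)–(-0.943243, -0.943243, 0.034)  len=0.9413
  (v20,v24,v21) [--+] → (-0.0736505, -2.49549, 0.034)–(-1.78616, -1.78616, 0.034)  len=1.8536
  (v21,v24,v25) [+-+] → (-0.0736505, -2.49549, 0.034)–(0, -2.526, 0.034)  len=0.0797
  (v21,v25,v22) [++-] → (-0.869592, -0.973751, 0.034)–(-0.943243, -0.943243, 0.034)  len=0.0797
  (v22,v25,v26) [-+-] → (-0.869592, -0.973751, 0.034)–(0, -1.334, 0.034)  len=0.9413
  (v24,v28,v25) [--+] → (1.71251, -1.81667, 0.034)–(0, -2.526, 0.034)  len=1.8536
  (v25,v28,v29) [+-+] → (1.71251, -1.81667, 0.034)–(1.78616, -1.78616, 0.034)  len=0.0797
  (v25,v29,v26) [++-] → (0.0736505, -1.30349, 0.034)–(0, -1.334, 0.034)  len=0.0797
  (v26,v29,v30) [-+-] → (0.0736505, -1.30349, 0.034)–(0.943243, -0.943243, 0.034)  len=0.9413
  (v28,v0,v29) [--+] → (2.49549, -0.0736505, 0.034)–(1.78616, -1.78616, 0.034)  len=1.8536
  (v29,v0,v1) [+-+] → (2.49549, -0.0736505, 0.034)–(2.526, 0, 0.034)  len=0.0797
  (v29,v1,v30) [++-] → (0.973751, -0.869592, 0.034)–(0.943243, -0.943243, 0.034)  len=0.0797
  (v30,v1,v2) [-+-] → (0.973751, -0.869592, 0.034)–(1.334, 0, 0.034)  len=0.9413

Chained into 2 loop(s):
  loop 1: 16 segments, perimeter = 15.4666
  loop 2: 16 segments, perimeter = 8.1678
Total perimeter = 23.634


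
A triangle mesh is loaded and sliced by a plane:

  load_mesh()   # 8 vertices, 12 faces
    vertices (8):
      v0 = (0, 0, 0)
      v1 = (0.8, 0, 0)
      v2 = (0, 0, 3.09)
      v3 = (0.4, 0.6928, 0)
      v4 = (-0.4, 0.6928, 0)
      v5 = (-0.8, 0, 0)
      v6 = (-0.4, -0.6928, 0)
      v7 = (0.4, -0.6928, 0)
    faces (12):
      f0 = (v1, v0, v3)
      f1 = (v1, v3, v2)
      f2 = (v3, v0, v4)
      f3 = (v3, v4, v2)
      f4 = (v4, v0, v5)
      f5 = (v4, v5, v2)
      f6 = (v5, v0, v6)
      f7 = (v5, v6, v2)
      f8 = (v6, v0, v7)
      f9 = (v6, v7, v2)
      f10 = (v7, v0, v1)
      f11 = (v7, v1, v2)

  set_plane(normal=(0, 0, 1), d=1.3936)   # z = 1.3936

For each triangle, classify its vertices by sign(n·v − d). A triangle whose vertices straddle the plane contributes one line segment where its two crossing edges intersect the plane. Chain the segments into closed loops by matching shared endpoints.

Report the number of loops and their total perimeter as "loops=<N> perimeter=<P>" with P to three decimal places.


loops=1 perimeter=2.635

Straddling triangles (6 of 12):
  (v1,v3,v2) [--+] → (0.219599, 0.380345, 1.3936)–(0.439197, 0, 1.3936)  len=0.4392
  (v3,v4,v2) [--+] → (-0.219599, 0.380345, 1.3936)–(0.219599, 0.380345, 1.3936)  len=0.4392
  (v4,v5,v2) [--+] → (-0.439197, 0, 1.3936)–(-0.219599, 0.380345, 1.3936)  len=0.4392
  (v5,v6,v2) [--+] → (-0.219599, -0.380345, 1.3936)–(-0.439197, 0, 1.3936)  len=0.4392
  (v6,v7,v2) [--+] → (0.219599, -0.380345, 1.3936)–(-0.219599, -0.380345, 1.3936)  len=0.4392
  (v7,v1,v2) [--+] → (0.439197, 0, 1.3936)–(0.219599, -0.380345, 1.3936)  len=0.4392

Chained into 1 loop(s):
  loop 1: 6 segments, perimeter = 2.6351
Total perimeter = 2.635


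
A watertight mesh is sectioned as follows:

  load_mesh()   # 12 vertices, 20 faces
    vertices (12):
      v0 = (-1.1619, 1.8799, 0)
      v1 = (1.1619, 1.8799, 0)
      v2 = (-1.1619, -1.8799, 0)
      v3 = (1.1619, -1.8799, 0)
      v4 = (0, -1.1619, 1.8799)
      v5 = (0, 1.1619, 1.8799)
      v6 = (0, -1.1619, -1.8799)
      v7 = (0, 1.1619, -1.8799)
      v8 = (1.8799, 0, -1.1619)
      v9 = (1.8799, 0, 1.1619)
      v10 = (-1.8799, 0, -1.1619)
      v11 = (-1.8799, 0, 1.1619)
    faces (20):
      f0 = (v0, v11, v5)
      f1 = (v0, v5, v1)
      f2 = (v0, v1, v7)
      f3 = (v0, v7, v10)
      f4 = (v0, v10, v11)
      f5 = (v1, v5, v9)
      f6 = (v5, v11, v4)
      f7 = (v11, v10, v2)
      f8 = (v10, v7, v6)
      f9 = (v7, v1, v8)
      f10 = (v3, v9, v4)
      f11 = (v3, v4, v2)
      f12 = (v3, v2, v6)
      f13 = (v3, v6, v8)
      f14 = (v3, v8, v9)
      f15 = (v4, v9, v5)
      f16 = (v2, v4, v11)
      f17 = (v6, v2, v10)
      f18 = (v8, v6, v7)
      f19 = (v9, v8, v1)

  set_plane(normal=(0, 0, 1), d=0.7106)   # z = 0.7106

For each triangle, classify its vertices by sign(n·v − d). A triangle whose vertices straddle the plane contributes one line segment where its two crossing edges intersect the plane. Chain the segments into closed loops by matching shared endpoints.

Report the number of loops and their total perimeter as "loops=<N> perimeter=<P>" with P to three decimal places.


Straddling triangles (10 of 20):
  (v0,v11,v5) [-++] → (-1.60102, 0.730182, 0.7106)–(-0.722703, 1.6085, 0.7106)  len=1.2421
  (v0,v5,v1) [-+-] → (-0.722703, 1.6085, 0.7106)–(0.722703, 1.6085, 0.7106)  len=1.4454
  (v0,v10,v11) [--+] → (-1.8799, 0, 0.7106)–(-1.60102, 0.730182, 0.7106)  len=0.7816
  (v1,v5,v9) [-++] → (0.722703, 1.6085, 0.7106)–(1.60102, 0.730182, 0.7106)  len=1.2421
  (v11,v10,v2) [+--] → (-1.8799, 0, 0.7106)–(-1.60102, -0.730182, 0.7106)  len=0.7816
  (v3,v9,v4) [-++] → (1.60102, -0.730182, 0.7106)–(0.722703, -1.6085, 0.7106)  len=1.2421
  (v3,v4,v2) [-+-] → (0.722703, -1.6085, 0.7106)–(-0.722703, -1.6085, 0.7106)  len=1.4454
  (v3,v8,v9) [--+] → (1.8799, 0, 0.7106)–(1.60102, -0.730182, 0.7106)  len=0.7816
  (v2,v4,v11) [-++] → (-0.722703, -1.6085, 0.7106)–(-1.60102, -0.730182, 0.7106)  len=1.2421
  (v9,v8,v1) [+--] → (1.8799, 0, 0.7106)–(1.60102, 0.730182, 0.7106)  len=0.7816

Chained into 1 loop(s):
  loop 1: 10 segments, perimeter = 10.9858
Total perimeter = 10.986

loops=1 perimeter=10.986


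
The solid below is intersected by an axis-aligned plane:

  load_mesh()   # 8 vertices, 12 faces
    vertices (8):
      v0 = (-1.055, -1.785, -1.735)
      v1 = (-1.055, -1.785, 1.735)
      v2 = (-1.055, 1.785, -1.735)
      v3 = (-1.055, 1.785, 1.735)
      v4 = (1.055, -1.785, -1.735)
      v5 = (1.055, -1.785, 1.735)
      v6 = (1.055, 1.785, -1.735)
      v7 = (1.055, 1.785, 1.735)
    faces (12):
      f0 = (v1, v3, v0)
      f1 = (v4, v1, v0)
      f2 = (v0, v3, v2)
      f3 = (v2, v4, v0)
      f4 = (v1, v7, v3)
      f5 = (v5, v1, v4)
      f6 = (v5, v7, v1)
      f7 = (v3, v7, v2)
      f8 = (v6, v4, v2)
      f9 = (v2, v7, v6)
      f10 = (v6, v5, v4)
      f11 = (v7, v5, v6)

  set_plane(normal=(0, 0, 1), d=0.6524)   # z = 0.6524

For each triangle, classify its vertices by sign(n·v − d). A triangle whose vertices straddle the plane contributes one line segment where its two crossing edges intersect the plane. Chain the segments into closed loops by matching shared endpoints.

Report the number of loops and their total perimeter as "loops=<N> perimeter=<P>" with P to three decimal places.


Straddling triangles (8 of 12):
  (v1,v3,v0) [++-] → (-1.055, 0.671201, 0.6524)–(-1.055, -1.785, 0.6524)  len=2.4562
  (v4,v1,v0) [-+-] → (-0.396704, -1.785, 0.6524)–(-1.055, -1.785, 0.6524)  len=0.6583
  (v0,v3,v2) [-+-] → (-1.055, 0.671201, 0.6524)–(-1.055, 1.785, 0.6524)  len=1.1138
  (v5,v1,v4) [++-] → (-0.396704, -1.785, 0.6524)–(1.055, -1.785, 0.6524)  len=1.4517
  (v3,v7,v2) [++-] → (0.396704, 1.785, 0.6524)–(-1.055, 1.785, 0.6524)  len=1.4517
  (v2,v7,v6) [-+-] → (0.396704, 1.785, 0.6524)–(1.055, 1.785, 0.6524)  len=0.6583
  (v6,v5,v4) [-+-] → (1.055, -0.671201, 0.6524)–(1.055, -1.785, 0.6524)  len=1.1138
  (v7,v5,v6) [++-] → (1.055, -0.671201, 0.6524)–(1.055, 1.785, 0.6524)  len=2.4562

Chained into 1 loop(s):
  loop 1: 8 segments, perimeter = 11.3600
Total perimeter = 11.360

loops=1 perimeter=11.360


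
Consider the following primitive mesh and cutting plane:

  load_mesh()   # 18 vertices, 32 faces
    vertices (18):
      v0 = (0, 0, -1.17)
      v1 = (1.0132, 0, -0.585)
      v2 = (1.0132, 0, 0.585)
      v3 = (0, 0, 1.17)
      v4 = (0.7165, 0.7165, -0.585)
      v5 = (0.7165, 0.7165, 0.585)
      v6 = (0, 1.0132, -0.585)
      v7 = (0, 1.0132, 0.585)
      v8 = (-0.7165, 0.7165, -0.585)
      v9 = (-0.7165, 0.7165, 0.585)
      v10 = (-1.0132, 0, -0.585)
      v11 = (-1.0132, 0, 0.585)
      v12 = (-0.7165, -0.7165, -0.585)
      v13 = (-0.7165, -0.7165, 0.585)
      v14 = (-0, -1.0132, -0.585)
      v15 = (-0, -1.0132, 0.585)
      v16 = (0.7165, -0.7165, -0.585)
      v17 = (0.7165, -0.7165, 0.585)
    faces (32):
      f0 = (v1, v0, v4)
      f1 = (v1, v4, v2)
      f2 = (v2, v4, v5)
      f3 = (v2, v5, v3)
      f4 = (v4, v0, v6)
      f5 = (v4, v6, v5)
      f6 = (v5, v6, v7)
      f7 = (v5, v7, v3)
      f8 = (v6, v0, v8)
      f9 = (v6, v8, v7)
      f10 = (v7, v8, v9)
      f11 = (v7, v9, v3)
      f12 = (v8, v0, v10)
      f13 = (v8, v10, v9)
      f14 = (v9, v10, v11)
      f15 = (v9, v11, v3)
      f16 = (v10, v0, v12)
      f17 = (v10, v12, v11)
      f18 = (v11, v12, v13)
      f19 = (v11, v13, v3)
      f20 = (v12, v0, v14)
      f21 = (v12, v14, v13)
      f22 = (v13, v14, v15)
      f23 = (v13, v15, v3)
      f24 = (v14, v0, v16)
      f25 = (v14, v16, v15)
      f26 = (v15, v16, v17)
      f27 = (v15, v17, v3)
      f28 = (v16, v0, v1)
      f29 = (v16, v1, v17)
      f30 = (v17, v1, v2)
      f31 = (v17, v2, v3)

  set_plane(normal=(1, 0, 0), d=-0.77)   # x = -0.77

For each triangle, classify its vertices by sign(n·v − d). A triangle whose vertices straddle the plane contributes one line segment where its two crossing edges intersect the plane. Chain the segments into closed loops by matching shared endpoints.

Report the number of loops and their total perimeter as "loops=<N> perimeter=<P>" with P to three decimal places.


loops=1 perimeter=4.755

Straddling triangles (8 of 32):
  (v8,v0,v10) [++-] → (-0.77, 0, -0.725418)–(-0.77, 0.587303, -0.585)  len=0.6039
  (v8,v10,v9) [+-+] → (-0.77, 0.587303, -0.585)–(-0.77, 0.587303, 0.374029)  len=0.9590
  (v9,v10,v11) [+--] → (-0.77, 0.587303, 0.374029)–(-0.77, 0.587303, 0.585)  len=0.2110
  (v9,v11,v3) [+-+] → (-0.77, 0.587303, 0.585)–(-0.77, 0, 0.725418)  len=0.6039
  (v10,v0,v12) [-++] → (-0.77, 0, -0.725418)–(-0.77, -0.587303, -0.585)  len=0.6039
  (v10,v12,v11) [-+-] → (-0.77, -0.587303, -0.585)–(-0.77, -0.587303, -0.374029)  len=0.2110
  (v11,v12,v13) [-++] → (-0.77, -0.587303, -0.374029)–(-0.77, -0.587303, 0.585)  len=0.9590
  (v11,v13,v3) [-++] → (-0.77, -0.587303, 0.585)–(-0.77, 0, 0.725418)  len=0.6039

Chained into 1 loop(s):
  loop 1: 8 segments, perimeter = 4.7554
Total perimeter = 4.755


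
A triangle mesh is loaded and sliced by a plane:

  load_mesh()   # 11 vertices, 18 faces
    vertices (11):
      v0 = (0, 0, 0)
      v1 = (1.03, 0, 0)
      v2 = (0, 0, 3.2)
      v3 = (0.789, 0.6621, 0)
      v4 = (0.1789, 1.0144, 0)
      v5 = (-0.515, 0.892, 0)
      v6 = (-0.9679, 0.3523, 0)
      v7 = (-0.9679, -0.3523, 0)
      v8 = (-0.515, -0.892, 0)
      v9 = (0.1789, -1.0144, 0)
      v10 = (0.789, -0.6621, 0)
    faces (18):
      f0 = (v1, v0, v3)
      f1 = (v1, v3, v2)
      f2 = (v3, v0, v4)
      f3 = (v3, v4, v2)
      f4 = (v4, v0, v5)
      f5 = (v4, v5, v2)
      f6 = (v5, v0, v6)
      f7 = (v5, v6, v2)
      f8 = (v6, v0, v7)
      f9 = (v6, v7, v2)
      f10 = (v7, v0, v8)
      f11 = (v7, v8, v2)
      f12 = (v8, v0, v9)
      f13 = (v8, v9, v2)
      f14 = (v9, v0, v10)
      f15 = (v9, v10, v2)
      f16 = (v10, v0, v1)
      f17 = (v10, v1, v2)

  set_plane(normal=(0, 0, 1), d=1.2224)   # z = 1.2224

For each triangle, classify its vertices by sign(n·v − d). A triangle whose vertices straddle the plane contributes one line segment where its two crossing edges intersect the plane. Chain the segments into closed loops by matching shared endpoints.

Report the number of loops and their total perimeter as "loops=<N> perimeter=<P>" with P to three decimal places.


Straddling triangles (9 of 18):
  (v1,v3,v2) [--+] → (0.487602, 0.409178, 1.2224)–(0.63654, 0, 1.2224)  len=0.4354
  (v3,v4,v2) [--+] → (0.11056, 0.626899, 1.2224)–(0.487602, 0.409178, 1.2224)  len=0.4354
  (v4,v5,v2) [--+] → (-0.31827, 0.551256, 1.2224)–(0.11056, 0.626899, 1.2224)  len=0.4355
  (v5,v6,v2) [--+] → (-0.598162, 0.217721, 1.2224)–(-0.31827, 0.551256, 1.2224)  len=0.4354
  (v6,v7,v2) [--+] → (-0.598162, -0.217721, 1.2224)–(-0.598162, 0.217721, 1.2224)  len=0.4354
  (v7,v8,v2) [--+] → (-0.31827, -0.551256, 1.2224)–(-0.598162, -0.217721, 1.2224)  len=0.4354
  (v8,v9,v2) [--+] → (0.11056, -0.626899, 1.2224)–(-0.31827, -0.551256, 1.2224)  len=0.4355
  (v9,v10,v2) [--+] → (0.487602, -0.409178, 1.2224)–(0.11056, -0.626899, 1.2224)  len=0.4354
  (v10,v1,v2) [--+] → (0.63654, 0, 1.2224)–(0.487602, -0.409178, 1.2224)  len=0.4354

Chained into 1 loop(s):
  loop 1: 9 segments, perimeter = 3.9188
Total perimeter = 3.919

loops=1 perimeter=3.919


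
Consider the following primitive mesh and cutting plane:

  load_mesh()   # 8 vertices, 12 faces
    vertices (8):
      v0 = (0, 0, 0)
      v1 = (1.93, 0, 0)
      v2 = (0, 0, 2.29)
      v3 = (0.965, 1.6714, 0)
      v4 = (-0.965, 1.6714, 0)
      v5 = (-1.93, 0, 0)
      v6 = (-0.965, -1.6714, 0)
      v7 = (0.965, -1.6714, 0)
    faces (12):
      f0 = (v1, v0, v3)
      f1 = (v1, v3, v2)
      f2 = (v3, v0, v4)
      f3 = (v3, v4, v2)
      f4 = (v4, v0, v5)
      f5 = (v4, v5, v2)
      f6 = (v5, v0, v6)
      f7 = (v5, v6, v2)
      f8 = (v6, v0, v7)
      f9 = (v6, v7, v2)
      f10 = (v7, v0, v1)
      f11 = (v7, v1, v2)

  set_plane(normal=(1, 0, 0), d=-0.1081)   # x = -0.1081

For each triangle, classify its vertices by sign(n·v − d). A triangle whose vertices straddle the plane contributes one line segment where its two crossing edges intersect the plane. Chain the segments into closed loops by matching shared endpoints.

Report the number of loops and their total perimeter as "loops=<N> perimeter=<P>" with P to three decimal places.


Straddling triangles (8 of 12):
  (v3,v0,v4) [++-] → (-0.1081, 0.187231, 0)–(-0.1081, 1.6714, 0)  len=1.4842
  (v3,v4,v2) [+-+] → (-0.1081, 1.6714, 0)–(-0.1081, 0.187231, 2.03347)  len=2.5175
  (v4,v0,v5) [-+-] → (-0.1081, 0.187231, 0)–(-0.1081, 0, 0)  len=0.1872
  (v4,v5,v2) [--+] → (-0.1081, 0, 2.16174)–(-0.1081, 0.187231, 2.03347)  len=0.2270
  (v5,v0,v6) [-+-] → (-0.1081, 0, 0)–(-0.1081, -0.187231, 0)  len=0.1872
  (v5,v6,v2) [--+] → (-0.1081, -0.187231, 2.03347)–(-0.1081, 0, 2.16174)  len=0.2270
  (v6,v0,v7) [-++] → (-0.1081, -0.187231, 0)–(-0.1081, -1.6714, 0)  len=1.4842
  (v6,v7,v2) [-++] → (-0.1081, -1.6714, 0)–(-0.1081, -0.187231, 2.03347)  len=2.5175

Chained into 1 loop(s):
  loop 1: 8 segments, perimeter = 8.8317
Total perimeter = 8.832

loops=1 perimeter=8.832


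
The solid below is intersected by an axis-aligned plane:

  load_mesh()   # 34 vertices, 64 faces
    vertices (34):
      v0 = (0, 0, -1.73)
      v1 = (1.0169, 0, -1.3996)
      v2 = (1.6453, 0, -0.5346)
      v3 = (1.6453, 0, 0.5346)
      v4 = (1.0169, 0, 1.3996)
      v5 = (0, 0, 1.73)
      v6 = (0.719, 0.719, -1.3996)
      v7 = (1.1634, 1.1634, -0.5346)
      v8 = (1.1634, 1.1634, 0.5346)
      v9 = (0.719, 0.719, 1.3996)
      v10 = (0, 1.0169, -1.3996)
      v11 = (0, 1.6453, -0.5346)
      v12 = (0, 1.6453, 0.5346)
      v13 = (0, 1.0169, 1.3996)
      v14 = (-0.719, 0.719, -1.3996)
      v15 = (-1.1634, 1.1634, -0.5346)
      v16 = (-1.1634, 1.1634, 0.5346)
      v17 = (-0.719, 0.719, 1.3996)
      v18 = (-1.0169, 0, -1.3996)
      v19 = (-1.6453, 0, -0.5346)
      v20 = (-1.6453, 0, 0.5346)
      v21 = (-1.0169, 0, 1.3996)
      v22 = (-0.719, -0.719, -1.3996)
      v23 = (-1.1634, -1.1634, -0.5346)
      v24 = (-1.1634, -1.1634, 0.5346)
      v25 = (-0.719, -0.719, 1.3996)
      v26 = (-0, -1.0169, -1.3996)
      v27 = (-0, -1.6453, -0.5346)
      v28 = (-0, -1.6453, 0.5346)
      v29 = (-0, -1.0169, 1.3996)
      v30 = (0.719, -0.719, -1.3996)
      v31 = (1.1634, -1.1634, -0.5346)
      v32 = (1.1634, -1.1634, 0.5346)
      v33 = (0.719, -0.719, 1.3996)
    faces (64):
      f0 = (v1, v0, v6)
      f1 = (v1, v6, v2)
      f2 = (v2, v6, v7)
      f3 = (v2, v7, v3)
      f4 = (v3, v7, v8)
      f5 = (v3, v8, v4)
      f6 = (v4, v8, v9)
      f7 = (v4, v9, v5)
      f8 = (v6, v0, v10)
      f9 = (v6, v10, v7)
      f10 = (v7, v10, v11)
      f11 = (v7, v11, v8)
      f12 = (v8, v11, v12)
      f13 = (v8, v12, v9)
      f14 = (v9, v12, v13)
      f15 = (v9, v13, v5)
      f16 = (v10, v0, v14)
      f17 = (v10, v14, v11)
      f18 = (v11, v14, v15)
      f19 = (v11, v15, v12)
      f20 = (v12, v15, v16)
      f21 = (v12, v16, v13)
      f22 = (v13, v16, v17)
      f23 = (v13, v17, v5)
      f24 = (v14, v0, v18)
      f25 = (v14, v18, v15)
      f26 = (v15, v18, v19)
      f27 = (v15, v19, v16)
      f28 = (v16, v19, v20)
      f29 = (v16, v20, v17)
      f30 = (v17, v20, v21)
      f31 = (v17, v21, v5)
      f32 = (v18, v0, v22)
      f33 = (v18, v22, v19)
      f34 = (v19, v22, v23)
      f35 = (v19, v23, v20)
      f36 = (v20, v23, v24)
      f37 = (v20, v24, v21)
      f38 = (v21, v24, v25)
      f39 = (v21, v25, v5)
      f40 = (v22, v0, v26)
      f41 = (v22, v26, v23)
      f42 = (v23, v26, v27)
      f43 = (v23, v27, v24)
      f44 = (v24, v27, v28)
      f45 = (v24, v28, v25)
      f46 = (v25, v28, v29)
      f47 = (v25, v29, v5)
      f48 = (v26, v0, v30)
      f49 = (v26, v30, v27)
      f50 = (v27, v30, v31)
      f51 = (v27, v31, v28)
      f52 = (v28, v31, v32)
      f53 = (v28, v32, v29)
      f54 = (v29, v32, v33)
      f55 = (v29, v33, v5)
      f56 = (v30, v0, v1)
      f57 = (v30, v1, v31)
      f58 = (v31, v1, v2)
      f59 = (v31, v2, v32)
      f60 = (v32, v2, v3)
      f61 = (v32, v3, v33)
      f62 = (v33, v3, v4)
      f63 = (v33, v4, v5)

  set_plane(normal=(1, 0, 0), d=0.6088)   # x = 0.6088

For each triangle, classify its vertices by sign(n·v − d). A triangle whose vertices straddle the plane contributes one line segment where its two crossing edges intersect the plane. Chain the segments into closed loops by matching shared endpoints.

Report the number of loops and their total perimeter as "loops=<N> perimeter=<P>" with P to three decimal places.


Straddling triangles (20 of 64):
  (v1,v0,v6) [+-+] → (0.6088, 0, -1.5322)–(0.6088, 0.6088, -1.45024)  len=0.6143
  (v4,v9,v5) [++-] → (0.6088, 0.6088, 1.45024)–(0.6088, 0, 1.5322)  len=0.6143
  (v6,v0,v10) [+--] → (0.6088, 0.6088, -1.45024)–(0.6088, 0.764659, -1.3996)  len=0.1639
  (v6,v10,v7) [+-+] → (0.6088, 0.764659, -1.3996)–(0.6088, 1.09356, -0.946951)  len=0.5595
  (v7,v10,v11) [+--] → (0.6088, 1.09356, -0.946951)–(0.6088, 1.39312, -0.5346)  len=0.5097
  (v7,v11,v8) [+-+] → (0.6088, 1.39312, -0.5346)–(0.6088, 1.39312, 0.0249057)  len=0.5595
  (v8,v11,v12) [+--] → (0.6088, 1.39312, 0.0249057)–(0.6088, 1.39312, 0.5346)  len=0.5097
  (v8,v12,v9) [+-+] → (0.6088, 1.39312, 0.5346)–(0.6088, 0.860973, 1.26702)  len=0.9053
  (v9,v12,v13) [+--] → (0.6088, 0.860973, 1.26702)–(0.6088, 0.764659, 1.3996)  len=0.1639
  (v9,v13,v5) [+--] → (0.6088, 0.764659, 1.3996)–(0.6088, 0.6088, 1.45024)  len=0.1639
  (v26,v0,v30) [--+] → (0.6088, -0.6088, -1.45024)–(0.6088, -0.764659, -1.3996)  len=0.1639
  (v26,v30,v27) [-+-] → (0.6088, -0.764659, -1.3996)–(0.6088, -0.860973, -1.26702)  len=0.1639
  (v27,v30,v31) [-++] → (0.6088, -0.860973, -1.26702)–(0.6088, -1.39312, -0.5346)  len=0.9053
  (v27,v31,v28) [-+-] → (0.6088, -1.39312, -0.5346)–(0.6088, -1.39312, -0.0249057)  len=0.5097
  (v28,v31,v32) [-++] → (0.6088, -1.39312, -0.0249057)–(0.6088, -1.39312, 0.5346)  len=0.5595
  (v28,v32,v29) [-+-] → (0.6088, -1.39312, 0.5346)–(0.6088, -1.09356, 0.946951)  len=0.5097
  (v29,v32,v33) [-++] → (0.6088, -1.09356, 0.946951)–(0.6088, -0.764659, 1.3996)  len=0.5595
  (v29,v33,v5) [-+-] → (0.6088, -0.764659, 1.3996)–(0.6088, -0.6088, 1.45024)  len=0.1639
  (v30,v0,v1) [+-+] → (0.6088, -0.6088, -1.45024)–(0.6088, 0, -1.5322)  len=0.6143
  (v33,v4,v5) [++-] → (0.6088, 0, 1.5322)–(0.6088, -0.6088, 1.45024)  len=0.6143

Chained into 1 loop(s):
  loop 1: 20 segments, perimeter = 9.5279
Total perimeter = 9.528

loops=1 perimeter=9.528


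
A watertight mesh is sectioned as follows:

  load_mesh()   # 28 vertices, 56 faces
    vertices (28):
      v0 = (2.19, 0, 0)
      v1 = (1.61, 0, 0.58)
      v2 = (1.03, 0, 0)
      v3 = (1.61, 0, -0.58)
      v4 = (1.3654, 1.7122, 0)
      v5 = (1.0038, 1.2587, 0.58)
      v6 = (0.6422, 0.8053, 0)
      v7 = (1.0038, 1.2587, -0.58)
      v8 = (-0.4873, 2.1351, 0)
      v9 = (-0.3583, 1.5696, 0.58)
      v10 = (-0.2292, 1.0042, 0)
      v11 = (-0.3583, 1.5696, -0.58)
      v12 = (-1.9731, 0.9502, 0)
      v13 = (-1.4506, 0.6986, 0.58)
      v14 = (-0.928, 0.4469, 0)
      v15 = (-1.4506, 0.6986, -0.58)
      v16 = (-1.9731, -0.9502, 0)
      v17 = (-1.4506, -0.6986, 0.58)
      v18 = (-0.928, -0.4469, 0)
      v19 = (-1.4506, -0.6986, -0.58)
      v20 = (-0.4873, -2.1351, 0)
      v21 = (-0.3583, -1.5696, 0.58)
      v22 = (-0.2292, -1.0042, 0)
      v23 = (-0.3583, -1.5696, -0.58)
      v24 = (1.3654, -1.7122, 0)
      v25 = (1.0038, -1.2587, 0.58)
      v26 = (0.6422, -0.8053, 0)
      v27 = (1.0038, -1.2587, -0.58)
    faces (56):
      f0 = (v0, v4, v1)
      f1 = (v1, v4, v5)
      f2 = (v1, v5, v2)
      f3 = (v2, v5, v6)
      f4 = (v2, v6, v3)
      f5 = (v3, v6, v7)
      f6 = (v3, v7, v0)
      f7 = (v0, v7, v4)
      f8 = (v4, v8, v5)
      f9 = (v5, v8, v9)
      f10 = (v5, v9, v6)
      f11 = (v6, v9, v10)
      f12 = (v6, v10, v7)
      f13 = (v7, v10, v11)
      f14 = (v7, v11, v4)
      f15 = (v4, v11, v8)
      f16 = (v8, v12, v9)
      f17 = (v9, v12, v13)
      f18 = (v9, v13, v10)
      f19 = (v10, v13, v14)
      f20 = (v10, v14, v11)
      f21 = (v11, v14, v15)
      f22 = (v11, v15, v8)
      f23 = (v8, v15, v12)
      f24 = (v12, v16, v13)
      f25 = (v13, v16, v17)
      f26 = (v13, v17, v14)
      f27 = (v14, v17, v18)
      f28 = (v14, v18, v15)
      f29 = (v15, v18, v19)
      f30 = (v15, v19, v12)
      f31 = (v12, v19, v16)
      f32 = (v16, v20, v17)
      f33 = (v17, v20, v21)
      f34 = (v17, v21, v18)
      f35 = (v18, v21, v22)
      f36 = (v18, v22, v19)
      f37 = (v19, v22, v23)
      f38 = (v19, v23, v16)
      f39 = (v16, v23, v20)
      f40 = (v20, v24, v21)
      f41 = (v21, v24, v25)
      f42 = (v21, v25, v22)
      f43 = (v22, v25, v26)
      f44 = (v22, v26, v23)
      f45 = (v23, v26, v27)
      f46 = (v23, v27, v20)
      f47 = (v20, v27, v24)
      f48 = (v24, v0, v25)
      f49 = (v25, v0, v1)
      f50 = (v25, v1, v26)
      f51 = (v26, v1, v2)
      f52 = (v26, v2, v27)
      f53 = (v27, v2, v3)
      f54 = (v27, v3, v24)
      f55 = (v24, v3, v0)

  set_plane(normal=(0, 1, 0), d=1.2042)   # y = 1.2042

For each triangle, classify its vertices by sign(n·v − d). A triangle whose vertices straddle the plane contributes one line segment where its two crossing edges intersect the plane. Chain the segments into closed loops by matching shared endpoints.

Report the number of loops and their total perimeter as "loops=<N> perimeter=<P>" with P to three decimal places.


loops=1 perimeter=7.738

Straddling triangles (18 of 56):
  (v0,v4,v1) [-+-] → (1.61005, 1.2042, 0)–(1.43797, 1.2042, 0.172083)  len=0.2434
  (v1,v4,v5) [-++] → (1.43797, 1.2042, 0.172083)–(1.03005, 1.2042, 0.58)  len=0.5769
  (v1,v5,v2) [-+-] → (1.03005, 1.2042, 0.58)–(1.00493, 1.2042, 0.554887)  len=0.0355
  (v2,v5,v6) [-+-] → (1.00493, 1.2042, 0.554887)–(0.960335, 1.2042, 0.510282)  len=0.0631
  (v3,v6,v7) [--+] → (0.960335, 1.2042, -0.510282)–(1.03005, 1.2042, -0.58)  len=0.0986
  (v3,v7,v0) [-+-] → (1.03005, 1.2042, -0.58)–(1.05516, 1.2042, -0.554887)  len=0.0355
  (v0,v7,v4) [-++] → (1.05516, 1.2042, -0.554887)–(1.61005, 1.2042, 0)  len=0.7847
  (v5,v9,v6) [++-] → (0.120024, 1.2042, 0.302711)–(0.960335, 1.2042, 0.510282)  len=0.8656
  (v6,v9,v10) [-+-] → (0.120024, 1.2042, 0.302711)–(-0.274867, 1.2042, 0.205164)  len=0.4068
  (v6,v10,v7) [--+] → (0.739759, 1.2042, -0.455796)–(0.960335, 1.2042, -0.510282)  len=0.2272
  (v7,v10,v11) [+-+] → (0.739759, 1.2042, -0.455796)–(-0.274867, 1.2042, -0.205164)  len=1.0451
  (v8,v12,v9) [+-+] → (-1.6546, 1.2042, 0)–(-1.31091, 1.2042, 0.237843)  len=0.4180
  (v9,v12,v13) [+--] → (-1.31091, 1.2042, 0.237843)–(-0.816539, 1.2042, 0.58)  len=0.6012
  (v9,v13,v10) [+--] → (-0.816539, 1.2042, 0.58)–(-0.274867, 1.2042, 0.205164)  len=0.6587
  (v10,v14,v11) [--+] → (-0.543718, 1.2042, -0.39123)–(-0.274867, 1.2042, -0.205164)  len=0.3270
  (v11,v14,v15) [+--] → (-0.543718, 1.2042, -0.39123)–(-0.816539, 1.2042, -0.58)  len=0.3318
  (v11,v15,v8) [+-+] → (-0.816539, 1.2042, -0.58)–(-1.11155, 1.2042, -0.375859)  len=0.3588
  (v8,v15,v12) [+--] → (-1.11155, 1.2042, -0.375859)–(-1.6546, 1.2042, 0)  len=0.6604

Chained into 1 loop(s):
  loop 1: 18 segments, perimeter = 7.7382
Total perimeter = 7.738


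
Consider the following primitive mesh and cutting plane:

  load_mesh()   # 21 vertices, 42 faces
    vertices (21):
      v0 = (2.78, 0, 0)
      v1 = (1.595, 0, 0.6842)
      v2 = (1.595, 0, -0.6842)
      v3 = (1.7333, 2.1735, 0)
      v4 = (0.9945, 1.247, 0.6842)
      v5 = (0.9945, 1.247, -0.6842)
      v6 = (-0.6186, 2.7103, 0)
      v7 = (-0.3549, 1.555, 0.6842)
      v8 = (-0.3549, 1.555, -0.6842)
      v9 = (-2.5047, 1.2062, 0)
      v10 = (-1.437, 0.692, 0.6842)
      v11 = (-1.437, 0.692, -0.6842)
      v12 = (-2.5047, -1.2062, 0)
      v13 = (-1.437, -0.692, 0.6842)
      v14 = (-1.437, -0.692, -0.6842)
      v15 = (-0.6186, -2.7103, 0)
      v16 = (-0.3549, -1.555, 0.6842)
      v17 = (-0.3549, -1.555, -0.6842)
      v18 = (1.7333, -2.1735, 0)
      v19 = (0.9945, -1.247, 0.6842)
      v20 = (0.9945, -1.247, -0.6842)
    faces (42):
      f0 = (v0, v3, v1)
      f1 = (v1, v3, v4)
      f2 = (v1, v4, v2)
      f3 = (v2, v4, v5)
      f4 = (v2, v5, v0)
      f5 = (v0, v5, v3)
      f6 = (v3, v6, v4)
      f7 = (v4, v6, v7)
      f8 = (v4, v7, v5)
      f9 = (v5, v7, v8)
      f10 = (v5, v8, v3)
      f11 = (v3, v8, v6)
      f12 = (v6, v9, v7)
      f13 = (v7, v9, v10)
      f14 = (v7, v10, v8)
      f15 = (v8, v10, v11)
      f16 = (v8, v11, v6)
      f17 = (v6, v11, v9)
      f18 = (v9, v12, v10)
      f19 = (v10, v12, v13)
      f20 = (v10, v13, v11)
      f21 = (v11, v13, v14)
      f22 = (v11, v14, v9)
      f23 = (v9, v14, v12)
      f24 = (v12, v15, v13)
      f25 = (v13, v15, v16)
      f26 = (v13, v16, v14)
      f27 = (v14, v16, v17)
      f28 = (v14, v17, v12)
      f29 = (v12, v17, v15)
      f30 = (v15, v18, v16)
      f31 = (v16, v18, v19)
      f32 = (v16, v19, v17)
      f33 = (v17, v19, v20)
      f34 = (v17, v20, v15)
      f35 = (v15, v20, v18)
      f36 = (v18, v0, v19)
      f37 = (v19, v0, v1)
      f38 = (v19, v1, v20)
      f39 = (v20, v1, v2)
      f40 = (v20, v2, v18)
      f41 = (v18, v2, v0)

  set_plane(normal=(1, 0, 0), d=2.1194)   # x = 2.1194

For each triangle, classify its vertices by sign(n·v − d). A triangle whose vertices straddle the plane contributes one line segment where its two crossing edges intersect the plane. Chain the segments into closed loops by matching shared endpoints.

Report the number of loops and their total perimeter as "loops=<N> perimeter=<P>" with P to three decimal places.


Straddling triangles (6 of 42):
  (v0,v3,v1) [+--] → (2.1194, 1.37175, 0)–(2.1194, 0, 0.38142)  len=1.4238
  (v2,v5,v0) [--+] → (2.1194, 0.461366, -0.253141)–(2.1194, 0, -0.38142)  len=0.4789
  (v0,v5,v3) [+--] → (2.1194, 0.461366, -0.253141)–(2.1194, 1.37175, 0)  len=0.9449
  (v18,v0,v19) [-+-] → (2.1194, -1.37175, 0)–(2.1194, -0.461366, 0.253141)  len=0.9449
  (v19,v0,v1) [-+-] → (2.1194, -0.461366, 0.253141)–(2.1194, 0, 0.38142)  len=0.4789
  (v18,v2,v0) [--+] → (2.1194, 0, -0.38142)–(2.1194, -1.37175, 0)  len=1.4238

Chained into 1 loop(s):
  loop 1: 6 segments, perimeter = 5.6952
Total perimeter = 5.695

loops=1 perimeter=5.695
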